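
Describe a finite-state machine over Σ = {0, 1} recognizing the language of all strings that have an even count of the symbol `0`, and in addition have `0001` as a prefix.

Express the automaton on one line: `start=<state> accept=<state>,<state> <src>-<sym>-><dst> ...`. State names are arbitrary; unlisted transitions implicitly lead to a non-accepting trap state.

start=S0 accept=S7 S0-0->S1 S0-1->S2 S1-0->S3 S1-1->S4 S2-0->S4 S2-1->S2 S3-0->S5 S3-1->S2 S4-0->S2 S4-1->S4 S5-0->S2 S5-1->S6 S6-0->S7 S6-1->S6 S7-0->S6 S7-1->S7

Handle the two conditions separately and then intersect. The first has 2 states tracking the count of `0`s modulo 2; the second has 6 states tracking whether the input so far still matches the prefix `0001`. A product state is a pair (one from each), accepting exactly when both do.
An 8-state machine:
        0   1  
>  S0   S1  S2 
   S1   S3  S4 
   S2   S4  S2 
   S3   S5  S2 
   S4   S2  S4 
   S5   S2  S6 
   S6   S7  S6 
 * S7   S6  S7 
(> = start, * = accepting)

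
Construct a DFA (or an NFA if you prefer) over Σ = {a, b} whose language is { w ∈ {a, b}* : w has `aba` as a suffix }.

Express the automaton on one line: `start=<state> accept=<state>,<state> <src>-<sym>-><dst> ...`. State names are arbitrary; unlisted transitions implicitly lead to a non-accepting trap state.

Let each state record the length of the longest suffix of the input read so far that is also a prefix of `aba`. q1 means the last symbol is `a`; q2 means the last 2 symbols are `ab`; q3 means the last 3 symbols are `aba`. Accept only at q3, where the string currently ends in `aba`.
With 4 states:
        a   b  
>  q0   q1  q0 
   q1   q1  q2 
   q2   q3  q0 
 * q3   q1  q2 
(> = start, * = accepting)

start=q0 accept=q3 q0-a->q1 q0-b->q0 q1-a->q1 q1-b->q2 q2-a->q3 q2-b->q0 q3-a->q1 q3-b->q2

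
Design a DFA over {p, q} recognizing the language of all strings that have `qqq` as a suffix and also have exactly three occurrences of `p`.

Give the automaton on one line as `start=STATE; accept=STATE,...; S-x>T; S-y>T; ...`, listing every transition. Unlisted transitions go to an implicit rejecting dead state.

start=s0; accept=s7; s0-p>s1; s0-q>s0; s1-p>s2; s1-q>s1; s2-p>s3; s2-q>s2; s3-p>s4; s3-q>s5; s4-p>s4; s4-q>s4; s5-p>s4; s5-q>s6; s6-p>s4; s6-q>s7; s7-p>s4; s7-q>s7

Build one automaton per condition and run them in lockstep. One (4 states) tracks how much of the suffix `qqq` has currently been matched; the other (5 states) tracks the count of `p`s, saturating at 4. Each combined state is a pair, one component from each; accept when both components accept. After merging equivalent states the machine shrinks.
An 8-state machine:
        p   q  
>  s0   s1  s0 
   s1   s2  s1 
   s2   s3  s2 
   s3   s4  s5 
   s4   s4  s4 
   s5   s4  s6 
   s6   s4  s7 
 * s7   s4  s7 
(> = start, * = accepting)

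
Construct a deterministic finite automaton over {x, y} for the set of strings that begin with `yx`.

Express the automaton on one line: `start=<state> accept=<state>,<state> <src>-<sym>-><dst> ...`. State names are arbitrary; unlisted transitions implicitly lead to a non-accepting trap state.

Check the first 2 symbols one by one: s0 through s1 record how many have matched `yx` so far; any wrong symbol goes to the dead state s3. After all 2 match we enter the accepting sink s2.
A 4-state machine:
        x   y  
>  s0   s3  s1 
   s1   s2  s3 
 * s2   s2  s2 
   s3   s3  s3 
(> = start, * = accepting)

start=s0 accept=s2 s0-x->s3 s0-y->s1 s1-x->s2 s1-y->s3 s2-x->s2 s2-y->s2 s3-x->s3 s3-y->s3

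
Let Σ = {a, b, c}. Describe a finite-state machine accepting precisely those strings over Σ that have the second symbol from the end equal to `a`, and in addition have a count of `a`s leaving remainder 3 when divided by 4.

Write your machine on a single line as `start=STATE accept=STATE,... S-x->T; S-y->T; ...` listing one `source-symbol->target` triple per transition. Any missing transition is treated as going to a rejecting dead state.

start=q0; accept=q3,q5; q0-a->q1; q0-b->q0; q0-c->q0; q1-a->q2; q1-b->q1; q1-c->q1; q2-a->q3; q2-b->q4; q2-c->q4; q3-a->q0; q3-b->q5; q3-c->q5; q4-a->q6; q4-b->q4; q4-c->q4; q5-a->q0; q5-b->q7; q5-c->q7; q6-a->q0; q6-b->q5; q6-c->q5; q7-a->q0; q7-b->q7; q7-c->q7

Build one automaton per condition and run them in lockstep. One (13 states) tracks the last 2 symbols read; the other (4 states) tracks the count of `a`s modulo 4. Each combined state is a pair, one component from each; accept when both components accept. After merging equivalent states the machine shrinks.
        a   b   c  
>  q0   q1  q0  q0 
   q1   q2  q1  q1 
   q2   q3  q4  q4 
 * q3   q0  q5  q5 
   q4   q6  q4  q4 
 * q5   q0  q7  q7 
   q6   q0  q5  q5 
   q7   q0  q7  q7 
(> = start, * = accepting)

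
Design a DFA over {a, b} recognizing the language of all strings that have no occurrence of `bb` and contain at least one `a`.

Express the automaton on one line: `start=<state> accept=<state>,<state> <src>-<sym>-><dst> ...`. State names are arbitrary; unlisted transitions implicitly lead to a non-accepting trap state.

Handle the two conditions separately and then intersect. The first has 3 states tracking partial matches of the forbidden pattern `bb`; the second has 3 states tracking the count of `a`s, saturating at 2. A product state is a pair (one from each), accepting exactly when both do. Equivalent product states are then merged.
5 states suffice.
        a   b  
>  q0   q1  q2 
 * q1   q1  q3 
   q2   q1  q4 
 * q3   q1  q4 
   q4   q4  q4 
(> = start, * = accepting)

start=q0 accept=q1,q3 q0-a->q1 q0-b->q2 q1-a->q1 q1-b->q3 q2-a->q1 q2-b->q4 q3-a->q1 q3-b->q4 q4-a->q4 q4-b->q4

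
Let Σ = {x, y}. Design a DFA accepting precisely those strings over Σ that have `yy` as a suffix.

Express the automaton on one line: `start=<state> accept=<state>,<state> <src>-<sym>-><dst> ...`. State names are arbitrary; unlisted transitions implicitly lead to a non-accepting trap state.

Remember how much of `yy` the current input suffix matches. State s0 means no match yet; s1 means the last symbol is `y`; s2 means the last 2 symbols are `yy`. Only s2 accepts. On a mismatch, fall back to the longest proper suffix that is still a prefix of `yy`.
        x   y  
>  s0   s0  s1 
   s1   s0  s2 
 * s2   s0  s2 
(> = start, * = accepting)

start=s0 accept=s2 s0-x->s0 s0-y->s1 s1-x->s0 s1-y->s2 s2-x->s0 s2-y->s2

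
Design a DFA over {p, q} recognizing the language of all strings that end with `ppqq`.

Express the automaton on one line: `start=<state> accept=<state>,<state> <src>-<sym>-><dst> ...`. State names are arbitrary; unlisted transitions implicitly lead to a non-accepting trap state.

start=S0 accept=S4 S0-p->S1 S0-q->S0 S1-p->S2 S1-q->S0 S2-p->S2 S2-q->S3 S3-p->S1 S3-q->S4 S4-p->S1 S4-q->S0

Remember how much of `ppqq` the current input suffix matches. State S0 means no match yet; S1 means the last symbol is `p`; S2 means the last 2 symbols are `pp`; S3 means the last 3 symbols are `ppq`; S4 means the last 4 symbols are `ppqq`. Only S4 accepts. On a mismatch, fall back to the longest proper suffix that is still a prefix of `ppqq`.
        p   q  
>  S0   S1  S0 
   S1   S2  S0 
   S2   S2  S3 
   S3   S1  S4 
 * S4   S1  S0 
(> = start, * = accepting)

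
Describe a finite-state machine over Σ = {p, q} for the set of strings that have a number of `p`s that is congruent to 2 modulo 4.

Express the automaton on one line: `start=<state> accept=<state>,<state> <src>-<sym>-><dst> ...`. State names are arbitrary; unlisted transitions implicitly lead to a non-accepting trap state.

start=S0 accept=S2 S0-p->S1 S0-q->S0 S1-p->S2 S1-q->S1 S2-p->S3 S2-q->S2 S3-p->S0 S3-q->S3

The only thing that matters is how many `p`s have appeared, reduced mod 4. Use one state per residue: S0 for 0, …, S3 for 3. Reading `p` moves to the next residue; anything else stays put. S2 is accepting.
A 4-state machine:
        p   q  
>  S0   S1  S0 
   S1   S2  S1 
 * S2   S3  S2 
   S3   S0  S3 
(> = start, * = accepting)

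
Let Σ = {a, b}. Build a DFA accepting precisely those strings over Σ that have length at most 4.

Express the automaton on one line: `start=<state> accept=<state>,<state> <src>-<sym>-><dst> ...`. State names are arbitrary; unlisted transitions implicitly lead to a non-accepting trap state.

start=q0 accept=q0,q1,q2,q3,q4 q0-a->q1 q0-b->q1 q1-a->q2 q1-b->q2 q2-a->q3 q2-b->q3 q3-a->q4 q3-b->q4 q4-a->q5 q4-b->q5 q5-a->q5 q5-b->q5

We only need to distinguish lengths 0, 1, …, 4, and '>4'. Chain q0 → q1 → q2 → q3 → q4 → q5 on every symbol, with q5 looping. Accepting states: {q0, q1, q2, q3, q4}.
With 6 states:
        a   b  
>* q0   q1  q1 
 * q1   q2  q2 
 * q2   q3  q3 
 * q3   q4  q4 
 * q4   q5  q5 
   q5   q5  q5 
(> = start, * = accepting)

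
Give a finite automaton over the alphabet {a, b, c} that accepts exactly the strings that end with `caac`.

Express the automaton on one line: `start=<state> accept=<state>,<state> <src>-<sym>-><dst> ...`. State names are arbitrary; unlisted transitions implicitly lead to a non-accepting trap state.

start=q0 accept=q4 q0-a->q0 q0-b->q0 q0-c->q1 q1-a->q2 q1-b->q0 q1-c->q1 q2-a->q3 q2-b->q0 q2-c->q1 q3-a->q0 q3-b->q0 q3-c->q4 q4-a->q2 q4-b->q0 q4-c->q1

Remember how much of `caac` the current input suffix matches. State q0 means no match yet; q1 means the last symbol is `c`; q2 means the last 2 symbols are `ca`; q3 means the last 3 symbols are `caa`; q4 means the last 4 symbols are `caac`. Only q4 accepts. On a mismatch, fall back to the longest proper suffix that is still a prefix of `caac`.
With 5 states:
        a   b   c  
>  q0   q0  q0  q1 
   q1   q2  q0  q1 
   q2   q3  q0  q1 
   q3   q0  q0  q4 
 * q4   q2  q0  q1 
(> = start, * = accepting)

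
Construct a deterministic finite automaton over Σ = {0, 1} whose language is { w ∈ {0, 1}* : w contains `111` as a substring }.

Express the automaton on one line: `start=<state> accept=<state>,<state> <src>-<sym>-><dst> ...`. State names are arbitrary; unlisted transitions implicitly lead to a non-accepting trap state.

Track how much of `111` has been matched so far: state A is no progress, D is the absorbing accept state reached once `111` has occurred. Intermediate states record partial matches; on a mismatch, fall back to the longest reusable overlap.
4 states suffice.
       0  1 
>  A   A  B 
   B   A  C 
   C   A  D 
 * D   D  D 
(> = start, * = accepting)

start=A accept=D A-0->A A-1->B B-0->A B-1->C C-0->A C-1->D D-0->D D-1->D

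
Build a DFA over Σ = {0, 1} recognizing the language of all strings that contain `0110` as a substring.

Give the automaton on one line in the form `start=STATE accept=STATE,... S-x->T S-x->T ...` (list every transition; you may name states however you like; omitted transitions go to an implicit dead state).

start=A accept=E A-0->B A-1->A B-0->B B-1->C C-0->B C-1->D D-0->E D-1->A E-0->E E-1->E

Track how much of `0110` has been matched so far: state A is no progress, E is the absorbing accept state reached once `0110` has occurred. Intermediate states record partial matches; on a mismatch, fall back to the longest reusable overlap.
A 5-state machine:
       0  1 
>  A   B  A 
   B   B  C 
   C   B  D 
   D   E  A 
 * E   E  E 
(> = start, * = accepting)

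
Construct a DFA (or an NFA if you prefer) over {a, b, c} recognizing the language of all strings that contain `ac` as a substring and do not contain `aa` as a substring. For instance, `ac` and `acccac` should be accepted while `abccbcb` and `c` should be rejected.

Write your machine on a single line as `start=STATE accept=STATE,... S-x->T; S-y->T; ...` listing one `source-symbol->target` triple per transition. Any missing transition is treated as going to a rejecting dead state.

Build one automaton per condition and run them in lockstep. One (3 states) tracks whether and how much of `ac` has been seen; the other (3 states) tracks partial matches of the forbidden pattern `aa`. Each combined state is a pair, one component from each; accept when both components accept. After merging equivalent states the machine shrinks.
With 5 states:
        a   b   c  
>  q0   q1  q0  q0 
   q1   q2  q0  q3 
   q2   q2  q2  q2 
 * q3   q4  q3  q3 
 * q4   q2  q3  q3 
(> = start, * = accepting)

start=q0; accept=q3,q4; q0-a->q1; q0-b->q0; q0-c->q0; q1-a->q2; q1-b->q0; q1-c->q3; q2-a->q2; q2-b->q2; q2-c->q2; q3-a->q4; q3-b->q3; q3-c->q3; q4-a->q2; q4-b->q3; q4-c->q3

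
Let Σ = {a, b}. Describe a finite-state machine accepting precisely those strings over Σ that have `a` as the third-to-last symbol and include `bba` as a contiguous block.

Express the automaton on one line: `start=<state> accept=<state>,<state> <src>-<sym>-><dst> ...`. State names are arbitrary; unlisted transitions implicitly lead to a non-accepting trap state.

Build one automaton per condition and run them in lockstep. The first has 15 states tracking the last 3 symbols read; the second has 4 states tracking whether and how much of `bba` has been seen. A product state is a pair (one from each), accepting exactly when both do. Equivalent product states are then merged.
        a   b  
>  q0   q0  q1 
   q1   q0  q2 
   q2   q3  q2 
   q3   q4  q5 
   q4   q6  q7 
   q5   q8  q9 
 * q6   q6  q7 
 * q7   q8  q9 
 * q8   q4  q5 
 * q9   q3  q2 
(> = start, * = accepting)

start=q0 accept=q6,q7,q8,q9 q0-a->q0 q0-b->q1 q1-a->q0 q1-b->q2 q2-a->q3 q2-b->q2 q3-a->q4 q3-b->q5 q4-a->q6 q4-b->q7 q5-a->q8 q5-b->q9 q6-a->q6 q6-b->q7 q7-a->q8 q7-b->q9 q8-a->q4 q8-b->q5 q9-a->q3 q9-b->q2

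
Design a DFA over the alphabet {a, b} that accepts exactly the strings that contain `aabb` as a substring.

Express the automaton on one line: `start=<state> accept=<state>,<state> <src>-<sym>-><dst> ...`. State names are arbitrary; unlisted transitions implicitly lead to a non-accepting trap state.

start=s0 accept=s4 s0-a->s1 s0-b->s0 s1-a->s2 s1-b->s0 s2-a->s2 s2-b->s3 s3-a->s1 s3-b->s4 s4-a->s4 s4-b->s4

Track how much of `aabb` has been matched so far: state s0 is no progress, s4 is the absorbing accept state reached once `aabb` has occurred. Intermediate states record partial matches; on a mismatch, fall back to the longest reusable overlap.
5 states suffice.
        a   b  
>  s0   s1  s0 
   s1   s2  s0 
   s2   s2  s3 
   s3   s1  s4 
 * s4   s4  s4 
(> = start, * = accepting)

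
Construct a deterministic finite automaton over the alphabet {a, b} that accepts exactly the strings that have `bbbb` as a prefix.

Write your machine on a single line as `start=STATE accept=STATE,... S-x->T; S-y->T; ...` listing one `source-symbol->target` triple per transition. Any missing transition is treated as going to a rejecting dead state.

start=q0; accept=q4; q0-a->q5; q0-b->q1; q1-a->q5; q1-b->q2; q2-a->q5; q2-b->q3; q3-a->q5; q3-b->q4; q4-a->q4; q4-b->q4; q5-a->q5; q5-b->q5

Walk along `bbbb` while the input agrees: from q0 take `b` to q1, and so on. Any deviation drops to the rejecting sink q5. Once q4 is reached the prefix is confirmed and every continuation is accepted.
A 6-state machine:
        a   b  
>  q0   q5  q1 
   q1   q5  q2 
   q2   q5  q3 
   q3   q5  q4 
 * q4   q4  q4 
   q5   q5  q5 
(> = start, * = accepting)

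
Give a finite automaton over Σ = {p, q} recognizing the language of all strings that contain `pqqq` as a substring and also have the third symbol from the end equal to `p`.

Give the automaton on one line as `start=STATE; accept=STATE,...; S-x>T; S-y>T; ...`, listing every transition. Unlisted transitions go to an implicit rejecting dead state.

Handle the two conditions separately and then intersect. One (5 states) tracks whether and how much of `pqqq` has been seen; the other (15 states) tracks the last 3 symbols read. Each combined state is a pair, one component from each; accept when both components accept. After merging equivalent states the machine shrinks.
A 12-state machine:
          p    q  
>  s0     s1   s0 
   s1     s1   s2 
   s2     s1   s3 
   s3     s1   s4 
   s4     s5   s4 
   s5     s6   s7 
   s6     s8   s9 
   s7    s10  s11 
 * s8     s8   s9 
 * s9    s10  s11 
 * s10    s6   s7 
 * s11    s5   s4 
(> = start, * = accepting)

start=s0; accept=s8,s9,s10,s11; s0-p>s1; s0-q>s0; s1-p>s1; s1-q>s2; s2-p>s1; s2-q>s3; s3-p>s1; s3-q>s4; s4-p>s5; s4-q>s4; s5-p>s6; s5-q>s7; s6-p>s8; s6-q>s9; s7-p>s10; s7-q>s11; s8-p>s8; s8-q>s9; s9-p>s10; s9-q>s11; s10-p>s6; s10-q>s7; s11-p>s5; s11-q>s4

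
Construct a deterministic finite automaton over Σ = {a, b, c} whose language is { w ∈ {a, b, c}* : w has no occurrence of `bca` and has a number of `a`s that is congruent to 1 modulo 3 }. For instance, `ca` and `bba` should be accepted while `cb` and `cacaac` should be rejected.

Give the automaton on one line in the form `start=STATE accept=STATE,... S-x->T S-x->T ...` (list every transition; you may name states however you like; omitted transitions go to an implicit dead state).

Handle the two conditions separately and then intersect. One (4 states) tracks partial matches of the forbidden pattern `bca`; the other (3 states) tracks the count of `a`s modulo 3. Each combined state is a pair, one component from each; accept when both components accept.
A 12-state machine:
          a    b    c  
>  s0     s1   s2   s0 
 * s1     s3   s4   s1 
   s2     s1   s2   s5 
   s3     s0   s6   s3 
 * s4     s3   s4   s7 
   s5     s8   s2   s0 
   s6     s0   s6   s9 
 * s7    s10   s4   s1 
   s8    s10   s8   s8 
   s9    s11   s6   s3 
   s10   s11  s10  s10 
   s11    s8  s11  s11 
(> = start, * = accepting)

start=s0 accept=s1,s4,s7 s0-a->s1 s0-b->s2 s0-c->s0 s1-a->s3 s1-b->s4 s1-c->s1 s2-a->s1 s2-b->s2 s2-c->s5 s3-a->s0 s3-b->s6 s3-c->s3 s4-a->s3 s4-b->s4 s4-c->s7 s5-a->s8 s5-b->s2 s5-c->s0 s6-a->s0 s6-b->s6 s6-c->s9 s7-a->s10 s7-b->s4 s7-c->s1 s8-a->s10 s8-b->s8 s8-c->s8 s9-a->s11 s9-b->s6 s9-c->s3 s10-a->s11 s10-b->s10 s10-c->s10 s11-a->s8 s11-b->s11 s11-c->s11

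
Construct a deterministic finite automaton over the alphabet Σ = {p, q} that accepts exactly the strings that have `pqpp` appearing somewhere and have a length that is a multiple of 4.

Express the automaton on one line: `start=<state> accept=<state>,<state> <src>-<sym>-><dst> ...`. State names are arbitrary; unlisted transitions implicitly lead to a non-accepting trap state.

Build one automaton per condition and run them in lockstep. One (5 states) tracks whether and how much of `pqpp` has been seen; the other (4 states) tracks the input length modulo 4. Each combined state is a pair, one component from each; accept when both components accept.
A 20-state machine:
          p    q  
>  S0     S1   S2 
   S1     S3   S4 
   S2     S3   S5 
   S3     S6   S7 
   S4     S8   S9 
   S5     S6   S9 
   S6    S10  S11 
   S7    S12   S0 
   S8    S13  S11 
   S9    S10   S0 
   S10    S1  S14 
   S11   S15   S2 
   S12   S16  S14 
 * S13   S16  S16 
   S14   S17   S5 
   S15   S18   S4 
   S16   S18  S18 
   S17   S19   S7 
   S18   S19  S19 
   S19   S13  S13 
(> = start, * = accepting)

start=S0 accept=S13 S0-p->S1 S0-q->S2 S1-p->S3 S1-q->S4 S2-p->S3 S2-q->S5 S3-p->S6 S3-q->S7 S4-p->S8 S4-q->S9 S5-p->S6 S5-q->S9 S6-p->S10 S6-q->S11 S7-p->S12 S7-q->S0 S8-p->S13 S8-q->S11 S9-p->S10 S9-q->S0 S10-p->S1 S10-q->S14 S11-p->S15 S11-q->S2 S12-p->S16 S12-q->S14 S13-p->S16 S13-q->S16 S14-p->S17 S14-q->S5 S15-p->S18 S15-q->S4 S16-p->S18 S16-q->S18 S17-p->S19 S17-q->S7 S18-p->S19 S18-q->S19 S19-p->S13 S19-q->S13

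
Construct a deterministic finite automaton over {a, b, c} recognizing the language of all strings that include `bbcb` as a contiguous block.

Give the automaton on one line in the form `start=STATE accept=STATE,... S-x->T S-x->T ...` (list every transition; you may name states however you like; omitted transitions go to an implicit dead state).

Track how much of `bbcb` has been matched so far: state q0 is no progress, q4 is the absorbing accept state reached once `bbcb` has occurred. Intermediate states record partial matches; on a mismatch, fall back to the longest reusable overlap.
        a   b   c  
>  q0   q0  q1  q0 
   q1   q0  q2  q0 
   q2   q0  q2  q3 
   q3   q0  q4  q0 
 * q4   q4  q4  q4 
(> = start, * = accepting)

start=q0 accept=q4 q0-a->q0 q0-b->q1 q0-c->q0 q1-a->q0 q1-b->q2 q1-c->q0 q2-a->q0 q2-b->q2 q2-c->q3 q3-a->q0 q3-b->q4 q3-c->q0 q4-a->q4 q4-b->q4 q4-c->q4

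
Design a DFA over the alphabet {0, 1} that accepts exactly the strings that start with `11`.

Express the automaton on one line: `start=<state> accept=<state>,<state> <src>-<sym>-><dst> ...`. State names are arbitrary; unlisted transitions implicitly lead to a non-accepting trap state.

start=s0 accept=s2 s0-0->s3 s0-1->s1 s1-0->s3 s1-1->s2 s2-0->s2 s2-1->s2 s3-0->s3 s3-1->s3

Check the first 2 symbols one by one: s0 through s1 record how many have matched `11` so far; any wrong symbol goes to the dead state s3. After all 2 match we enter the accepting sink s2.
With 4 states:
        0   1  
>  s0   s3  s1 
   s1   s3  s2 
 * s2   s2  s2 
   s3   s3  s3 
(> = start, * = accepting)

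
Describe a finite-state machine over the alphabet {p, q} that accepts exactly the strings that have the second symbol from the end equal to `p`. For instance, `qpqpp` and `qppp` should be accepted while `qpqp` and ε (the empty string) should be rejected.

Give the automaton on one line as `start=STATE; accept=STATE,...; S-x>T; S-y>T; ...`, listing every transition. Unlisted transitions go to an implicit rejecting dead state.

Because acceptance depends on a position counted from the end, the machine has to buffer the most recent 2 symbols. Make each state the string of the last up-to-2 symbols read; on input `x` shift the window left and append `x`. Accept when the buffered window has length 2 and begins with `p`.
With 7 states:
        p   q  
>  S0   S1  S2 
   S1   S3  S4 
   S2   S5  S6 
 * S3   S3  S4 
 * S4   S5  S6 
   S5   S3  S4 
   S6   S5  S6 
(> = start, * = accepting)

start=S0; accept=S3,S4; S0-p>S1; S0-q>S2; S1-p>S3; S1-q>S4; S2-p>S5; S2-q>S6; S3-p>S3; S3-q>S4; S4-p>S5; S4-q>S6; S5-p>S3; S5-q>S4; S6-p>S5; S6-q>S6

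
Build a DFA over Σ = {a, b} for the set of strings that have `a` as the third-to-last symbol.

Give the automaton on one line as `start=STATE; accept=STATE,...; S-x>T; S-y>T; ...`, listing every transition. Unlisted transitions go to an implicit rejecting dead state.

Because acceptance depends on a position counted from the end, the machine has to buffer the most recent 3 symbols. Make each state the string of the last up-to-3 symbols read; on input `x` shift the window left and append `x`. Accept when the buffered window has length 3 and begins with `a`.
A 15-state machine:
          a    b  
>  s0     s1   s2 
   s1     s3   s4 
   s2     s5   s6 
   s3     s7   s8 
   s4     s9  s10 
   s5    s11  s12 
   s6    s13  s14 
 * s7     s7   s8 
 * s8     s9  s10 
 * s9    s11  s12 
 * s10   s13  s14 
   s11    s7   s8 
   s12    s9  s10 
   s13   s11  s12 
   s14   s13  s14 
(> = start, * = accepting)

start=s0; accept=s7,s8,s9,s10; s0-a>s1; s0-b>s2; s1-a>s3; s1-b>s4; s2-a>s5; s2-b>s6; s3-a>s7; s3-b>s8; s4-a>s9; s4-b>s10; s5-a>s11; s5-b>s12; s6-a>s13; s6-b>s14; s7-a>s7; s7-b>s8; s8-a>s9; s8-b>s10; s9-a>s11; s9-b>s12; s10-a>s13; s10-b>s14; s11-a>s7; s11-b>s8; s12-a>s9; s12-b>s10; s13-a>s11; s13-b>s12; s14-a>s13; s14-b>s14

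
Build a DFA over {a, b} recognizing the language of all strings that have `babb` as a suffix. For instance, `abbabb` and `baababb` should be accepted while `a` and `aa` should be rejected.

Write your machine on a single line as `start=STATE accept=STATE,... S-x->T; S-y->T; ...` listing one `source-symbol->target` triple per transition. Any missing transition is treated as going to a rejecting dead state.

start=q0; accept=q4; q0-a->q0; q0-b->q1; q1-a->q2; q1-b->q1; q2-a->q0; q2-b->q3; q3-a->q2; q3-b->q4; q4-a->q2; q4-b->q1

Let each state record the length of the longest suffix of the input read so far that is also a prefix of `babb`. q1 means the last symbol is `b`; q2 means the last 2 symbols are `ba`; q3 means the last 3 symbols are `bab`; q4 means the last 4 symbols are `babb`. Accept only at q4, where the string currently ends in `babb`.
A 5-state machine:
        a   b  
>  q0   q0  q1 
   q1   q2  q1 
   q2   q0  q3 
   q3   q2  q4 
 * q4   q2  q1 
(> = start, * = accepting)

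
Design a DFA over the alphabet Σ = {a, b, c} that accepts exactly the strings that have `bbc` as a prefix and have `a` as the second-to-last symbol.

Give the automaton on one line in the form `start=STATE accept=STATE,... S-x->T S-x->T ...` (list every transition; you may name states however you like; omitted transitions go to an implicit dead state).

Run two small machines in parallel and take their product. The first has 5 states tracking whether the input so far still matches the prefix `bbc`; the second has 13 states tracking the last 2 symbols read. A product state is a pair (one from each), accepting exactly when both do. Minimizing collapses redundant product states.
With 8 states:
        a   b   c  
>  s0   s1  s2  s1 
   s1   s1  s1  s1 
   s2   s1  s3  s1 
   s3   s1  s1  s4 
   s4   s5  s4  s4 
   s5   s6  s7  s7 
 * s6   s6  s7  s7 
 * s7   s5  s4  s4 
(> = start, * = accepting)

start=s0 accept=s6,s7 s0-a->s1 s0-b->s2 s0-c->s1 s1-a->s1 s1-b->s1 s1-c->s1 s2-a->s1 s2-b->s3 s2-c->s1 s3-a->s1 s3-b->s1 s3-c->s4 s4-a->s5 s4-b->s4 s4-c->s4 s5-a->s6 s5-b->s7 s5-c->s7 s6-a->s6 s6-b->s7 s6-c->s7 s7-a->s5 s7-b->s4 s7-c->s4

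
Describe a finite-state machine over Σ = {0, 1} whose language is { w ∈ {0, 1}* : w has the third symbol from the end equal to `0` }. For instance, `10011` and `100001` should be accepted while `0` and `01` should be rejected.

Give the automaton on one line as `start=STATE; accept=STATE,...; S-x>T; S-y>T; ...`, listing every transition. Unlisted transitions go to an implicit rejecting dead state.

start=s0; accept=s7,s8,s9,s10; s0-0>s1; s0-1>s2; s1-0>s3; s1-1>s4; s2-0>s5; s2-1>s6; s3-0>s7; s3-1>s8; s4-0>s9; s4-1>s10; s5-0>s11; s5-1>s12; s6-0>s13; s6-1>s14; s7-0>s7; s7-1>s8; s8-0>s9; s8-1>s10; s9-0>s11; s9-1>s12; s10-0>s13; s10-1>s14; s11-0>s7; s11-1>s8; s12-0>s9; s12-1>s10; s13-0>s11; s13-1>s12; s14-0>s13; s14-1>s14

Because acceptance depends on a position counted from the end, the machine has to buffer the most recent 3 symbols. Make each state the string of the last up-to-3 symbols read; on input `x` shift the window left and append `x`. Accept when the buffered window has length 3 and begins with `0`.
A 15-state machine:
          0    1  
>  s0     s1   s2 
   s1     s3   s4 
   s2     s5   s6 
   s3     s7   s8 
   s4     s9  s10 
   s5    s11  s12 
   s6    s13  s14 
 * s7     s7   s8 
 * s8     s9  s10 
 * s9    s11  s12 
 * s10   s13  s14 
   s11    s7   s8 
   s12    s9  s10 
   s13   s11  s12 
   s14   s13  s14 
(> = start, * = accepting)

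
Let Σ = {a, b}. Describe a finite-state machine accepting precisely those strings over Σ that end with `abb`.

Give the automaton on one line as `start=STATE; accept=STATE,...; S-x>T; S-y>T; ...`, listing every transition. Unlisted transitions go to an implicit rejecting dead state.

start=S0; accept=S3; S0-a>S1; S0-b>S0; S1-a>S1; S1-b>S2; S2-a>S1; S2-b>S3; S3-a>S1; S3-b>S0

Let each state record the length of the longest suffix of the input read so far that is also a prefix of `abb`. S1 means the last symbol is `a`; S2 means the last 2 symbols are `ab`; S3 means the last 3 symbols are `abb`. Accept only at S3, where the string currently ends in `abb`.
4 states suffice.
        a   b  
>  S0   S1  S0 
   S1   S1  S2 
   S2   S1  S3 
 * S3   S1  S0 
(> = start, * = accepting)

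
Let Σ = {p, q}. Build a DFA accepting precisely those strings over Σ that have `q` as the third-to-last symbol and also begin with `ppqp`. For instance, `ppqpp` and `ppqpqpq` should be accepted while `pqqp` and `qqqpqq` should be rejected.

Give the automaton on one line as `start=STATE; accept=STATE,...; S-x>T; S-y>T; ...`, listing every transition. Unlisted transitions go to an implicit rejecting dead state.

start=s0; accept=s6,s7,s11,s12; s0-p>s1; s0-q>s2; s1-p>s3; s1-q>s2; s2-p>s2; s2-q>s2; s3-p>s2; s3-q>s4; s4-p>s5; s4-q>s2; s5-p>s6; s5-q>s7; s6-p>s8; s6-q>s9; s7-p>s5; s7-q>s10; s8-p>s8; s8-q>s9; s9-p>s5; s9-q>s10; s10-p>s11; s10-q>s12; s11-p>s6; s11-q>s7; s12-p>s11; s12-q>s12

Run two small machines in parallel and take their product. One (15 states) tracks the last 3 symbols read; the other (6 states) tracks whether the input so far still matches the prefix `ppqp`. Each combined state is a pair, one component from each; accept when both components accept. Equivalent product states are then merged.
13 states suffice.
          p    q  
>  s0     s1   s2 
   s1     s3   s2 
   s2     s2   s2 
   s3     s2   s4 
   s4     s5   s2 
   s5     s6   s7 
 * s6     s8   s9 
 * s7     s5  s10 
   s8     s8   s9 
   s9     s5  s10 
   s10   s11  s12 
 * s11    s6   s7 
 * s12   s11  s12 
(> = start, * = accepting)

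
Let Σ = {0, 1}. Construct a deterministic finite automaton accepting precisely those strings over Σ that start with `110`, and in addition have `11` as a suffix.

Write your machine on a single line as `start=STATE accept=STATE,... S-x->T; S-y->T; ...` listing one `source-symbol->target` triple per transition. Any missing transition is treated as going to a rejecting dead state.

Handle the two conditions separately and then intersect. The first has 5 states tracking whether the input so far still matches the prefix `110`; the second has 3 states tracking how much of the suffix `11` has currently been matched. A product state is a pair (one from each), accepting exactly when both do.
A 9-state machine:
        0   1  
>  S0   S1  S2 
   S1   S1  S3 
   S2   S1  S4 
   S3   S1  S5 
   S4   S6  S5 
   S5   S1  S5 
   S6   S6  S7 
   S7   S6  S8 
 * S8   S6  S8 
(> = start, * = accepting)

start=S0; accept=S8; S0-0->S1; S0-1->S2; S1-0->S1; S1-1->S3; S2-0->S1; S2-1->S4; S3-0->S1; S3-1->S5; S4-0->S6; S4-1->S5; S5-0->S1; S5-1->S5; S6-0->S6; S6-1->S7; S7-0->S6; S7-1->S8; S8-0->S6; S8-1->S8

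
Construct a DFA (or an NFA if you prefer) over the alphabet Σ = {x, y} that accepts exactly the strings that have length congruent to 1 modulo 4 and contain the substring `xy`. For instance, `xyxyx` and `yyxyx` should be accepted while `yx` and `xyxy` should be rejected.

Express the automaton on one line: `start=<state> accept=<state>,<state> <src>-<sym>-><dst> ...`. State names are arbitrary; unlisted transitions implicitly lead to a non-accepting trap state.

start=q0 accept=q11 q0-x->q1 q0-y->q2 q1-x->q3 q1-y->q4 q2-x->q3 q2-y->q5 q3-x->q6 q3-y->q7 q4-x->q7 q4-y->q7 q5-x->q6 q5-y->q8 q6-x->q9 q6-y->q10 q7-x->q10 q7-y->q10 q8-x->q9 q8-y->q0 q9-x->q1 q9-y->q11 q10-x->q11 q10-y->q11 q11-x->q4 q11-y->q4

Run two small machines in parallel and take their product. The first has 4 states tracking the input length modulo 4; the second has 3 states tracking whether and how much of `xy` has been seen. A product state is a pair (one from each), accepting exactly when both do.
A 12-state machine:
          x    y  
>  q0     q1   q2 
   q1     q3   q4 
   q2     q3   q5 
   q3     q6   q7 
   q4     q7   q7 
   q5     q6   q8 
   q6     q9  q10 
   q7    q10  q10 
   q8     q9   q0 
   q9     q1  q11 
   q10   q11  q11 
 * q11    q4   q4 
(> = start, * = accepting)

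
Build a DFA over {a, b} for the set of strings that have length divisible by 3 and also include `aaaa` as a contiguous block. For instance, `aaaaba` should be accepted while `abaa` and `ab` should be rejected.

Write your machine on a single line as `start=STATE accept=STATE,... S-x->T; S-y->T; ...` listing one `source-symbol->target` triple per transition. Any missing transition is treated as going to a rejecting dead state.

Build one automaton per condition and run them in lockstep. One (3 states) tracks the input length modulo 3; the other (5 states) tracks whether and how much of `aaaa` has been seen. Each combined state is a pair, one component from each; accept when both components accept.
15 states suffice.
          a    b  
>  q0     q1   q2 
   q1     q3   q4 
   q2     q5   q4 
   q3     q6   q0 
   q4     q7   q0 
   q5     q8   q0 
   q6     q9   q2 
   q7    q10   q2 
   q8    q11   q2 
   q9    q12  q12 
   q10   q13   q4 
   q11   q12   q4 
   q12   q14  q14 
   q13   q14   q0 
 * q14    q9   q9 
(> = start, * = accepting)

start=q0; accept=q14; q0-a->q1; q0-b->q2; q1-a->q3; q1-b->q4; q2-a->q5; q2-b->q4; q3-a->q6; q3-b->q0; q4-a->q7; q4-b->q0; q5-a->q8; q5-b->q0; q6-a->q9; q6-b->q2; q7-a->q10; q7-b->q2; q8-a->q11; q8-b->q2; q9-a->q12; q9-b->q12; q10-a->q13; q10-b->q4; q11-a->q12; q11-b->q4; q12-a->q14; q12-b->q14; q13-a->q14; q13-b->q0; q14-a->q9; q14-b->q9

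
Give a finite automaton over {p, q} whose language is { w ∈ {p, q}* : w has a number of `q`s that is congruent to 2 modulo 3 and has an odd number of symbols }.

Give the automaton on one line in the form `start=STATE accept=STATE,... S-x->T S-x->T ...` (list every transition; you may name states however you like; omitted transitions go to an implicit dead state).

start=S0 accept=S5 S0-p->S1 S0-q->S2 S1-p->S0 S1-q->S3 S2-p->S3 S2-q->S4 S3-p->S2 S3-q->S5 S4-p->S5 S4-q->S1 S5-p->S4 S5-q->S0

Build one automaton per condition and run them in lockstep. One (3 states) tracks the count of `q`s modulo 3; the other (2 states) tracks the input length modulo 2. Each combined state is a pair, one component from each; accept when both components accept.
        p   q  
>  S0   S1  S2 
   S1   S0  S3 
   S2   S3  S4 
   S3   S2  S5 
   S4   S5  S1 
 * S5   S4  S0 
(> = start, * = accepting)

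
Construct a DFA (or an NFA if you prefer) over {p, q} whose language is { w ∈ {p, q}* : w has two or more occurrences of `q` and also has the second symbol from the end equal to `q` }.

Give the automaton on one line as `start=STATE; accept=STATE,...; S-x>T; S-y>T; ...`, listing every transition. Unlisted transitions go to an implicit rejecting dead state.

start=s0; accept=s3,s5; s0-p>s0; s0-q>s1; s1-p>s2; s1-q>s3; s2-p>s2; s2-q>s4; s3-p>s5; s3-q>s3; s4-p>s5; s4-q>s3; s5-p>s2; s5-q>s4

Handle the two conditions separately and then intersect. One (4 states) tracks the count of `q`s, saturating at 3; the other (7 states) tracks the last 2 symbols read. Each combined state is a pair, one component from each; accept when both components accept. Equivalent product states are then merged.
With 6 states:
        p   q  
>  s0   s0  s1 
   s1   s2  s3 
   s2   s2  s4 
 * s3   s5  s3 
   s4   s5  s3 
 * s5   s2  s4 
(> = start, * = accepting)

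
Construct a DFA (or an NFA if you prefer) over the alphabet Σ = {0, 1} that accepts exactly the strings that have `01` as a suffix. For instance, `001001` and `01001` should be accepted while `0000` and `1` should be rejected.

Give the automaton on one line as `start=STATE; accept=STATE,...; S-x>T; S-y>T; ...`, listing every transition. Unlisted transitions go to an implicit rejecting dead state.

Remember how much of `01` the current input suffix matches. State s0 means no match yet; s1 means the last symbol is `0`; s2 means the last 2 symbols are `01`. Only s2 accepts. On a mismatch, fall back to the longest proper suffix that is still a prefix of `01`.
3 states suffice.
        0   1  
>  s0   s1  s0 
   s1   s1  s2 
 * s2   s1  s0 
(> = start, * = accepting)

start=s0; accept=s2; s0-0>s1; s0-1>s0; s1-0>s1; s1-1>s2; s2-0>s1; s2-1>s0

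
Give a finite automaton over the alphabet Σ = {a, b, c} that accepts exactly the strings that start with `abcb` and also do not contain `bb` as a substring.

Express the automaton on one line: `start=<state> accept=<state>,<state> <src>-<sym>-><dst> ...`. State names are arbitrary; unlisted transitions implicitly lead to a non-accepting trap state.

Build one automaton per condition and run them in lockstep. The first has 6 states tracking whether the input so far still matches the prefix `abcb`; the second has 3 states tracking partial matches of the forbidden pattern `bb`. A product state is a pair (one from each), accepting exactly when both do.
With 10 states:
        a   b   c  
>  S0   S1  S2  S3 
   S1   S3  S4  S3 
   S2   S3  S5  S3 
   S3   S3  S2  S3 
   S4   S3  S5  S6 
   S5   S5  S5  S5 
   S6   S3  S7  S3 
 * S7   S8  S9  S8 
 * S8   S8  S7  S8 
   S9   S9  S9  S9 
(> = start, * = accepting)

start=S0 accept=S7,S8 S0-a->S1 S0-b->S2 S0-c->S3 S1-a->S3 S1-b->S4 S1-c->S3 S2-a->S3 S2-b->S5 S2-c->S3 S3-a->S3 S3-b->S2 S3-c->S3 S4-a->S3 S4-b->S5 S4-c->S6 S5-a->S5 S5-b->S5 S5-c->S5 S6-a->S3 S6-b->S7 S6-c->S3 S7-a->S8 S7-b->S9 S7-c->S8 S8-a->S8 S8-b->S7 S8-c->S8 S9-a->S9 S9-b->S9 S9-c->S9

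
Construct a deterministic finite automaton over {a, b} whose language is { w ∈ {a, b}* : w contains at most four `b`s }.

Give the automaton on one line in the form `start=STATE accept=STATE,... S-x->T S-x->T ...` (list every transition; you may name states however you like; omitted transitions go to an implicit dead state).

start=S0 accept=S0,S1,S2,S3,S4 S0-a->S0 S0-b->S1 S1-a->S1 S1-b->S2 S2-a->S2 S2-b->S3 S3-a->S3 S3-b->S4 S4-a->S4 S4-b->S5 S5-a->S5 S5-b->S5

Only the number of `b`s matters, and only up to 5. Make a chain S0 → S1 → S2 → S3 → S4 → S5 advanced by each `b` (with S5 absorbing); every other symbol self-loops. The accepting set is {S0, S1, S2, S3, S4}.
6 states suffice.
        a   b  
>* S0   S0  S1 
 * S1   S1  S2 
 * S2   S2  S3 
 * S3   S3  S4 
 * S4   S4  S5 
   S5   S5  S5 
(> = start, * = accepting)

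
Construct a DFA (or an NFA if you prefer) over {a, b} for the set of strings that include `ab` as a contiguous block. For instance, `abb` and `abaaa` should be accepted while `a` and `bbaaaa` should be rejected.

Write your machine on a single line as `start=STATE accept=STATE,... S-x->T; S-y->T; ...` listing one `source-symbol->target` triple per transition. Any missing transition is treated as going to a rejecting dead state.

States S0..S1 record the length of the longest prefix of `ab` that matches the current input suffix. Reaching S2 means `ab` has been seen, and we stay there forever. Accept from S2.
With 3 states:
        a   b  
>  S0   S1  S0 
   S1   S1  S2 
 * S2   S2  S2 
(> = start, * = accepting)

start=S0; accept=S2; S0-a->S1; S0-b->S0; S1-a->S1; S1-b->S2; S2-a->S2; S2-b->S2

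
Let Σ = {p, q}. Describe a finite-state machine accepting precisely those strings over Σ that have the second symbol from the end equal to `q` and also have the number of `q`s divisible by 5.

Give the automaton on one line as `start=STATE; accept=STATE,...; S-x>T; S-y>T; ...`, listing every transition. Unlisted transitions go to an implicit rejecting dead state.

start=A; accept=S,V; A-p>B; A-q>C; B-p>D; B-q>E; C-p>F; C-q>G; D-p>D; D-q>E; E-p>F; E-q>G; F-p>H; F-q>I; G-p>J; G-q>K; H-p>H; H-q>I; I-p>J; I-q>K; J-p>L; J-q>M; K-p>N; K-q>O; L-p>L; L-q>M; M-p>N; M-q>O; N-p>P; N-q>Q; O-p>R; O-q>S; P-p>P; P-q>Q; Q-p>R; Q-q>S; R-p>T; R-q>U; S-p>V; S-q>W; T-p>T; T-q>U; U-p>V; U-q>W; V-p>D; V-q>E; W-p>F; W-q>G

Run two small machines in parallel and take their product. One (7 states) tracks the last 2 symbols read; the other (5 states) tracks the count of `q`s modulo 5. Each combined state is a pair, one component from each; accept when both components accept.
       p  q 
>  A   B  C 
   B   D  E 
   C   F  G 
   D   D  E 
   E   F  G 
   F   H  I 
   G   J  K 
   H   H  I 
   I   J  K 
   J   L  M 
   K   N  O 
   L   L  M 
   M   N  O 
   N   P  Q 
   O   R  S 
   P   P  Q 
   Q   R  S 
   R   T  U 
 * S   V  W 
   T   T  U 
   U   V  W 
 * V   D  E 
   W   F  G 
(> = start, * = accepting)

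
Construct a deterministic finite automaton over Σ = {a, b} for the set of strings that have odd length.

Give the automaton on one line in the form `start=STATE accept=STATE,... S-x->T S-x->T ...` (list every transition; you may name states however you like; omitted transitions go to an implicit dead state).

start=S0 accept=S1 S0-a->S1 S0-b->S1 S1-a->S0 S1-b->S0

Count input length modulo 2: every symbol advances one step around the cycle S0 → S1 → S0. Accept at S1.
A 2-state machine:
        a   b  
>  S0   S1  S1 
 * S1   S0  S0 
(> = start, * = accepting)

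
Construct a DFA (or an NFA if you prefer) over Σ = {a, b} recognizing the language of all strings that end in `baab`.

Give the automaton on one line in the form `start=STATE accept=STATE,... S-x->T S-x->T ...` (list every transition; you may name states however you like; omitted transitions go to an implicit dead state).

start=S0 accept=S4 S0-a->S0 S0-b->S1 S1-a->S2 S1-b->S1 S2-a->S3 S2-b->S1 S3-a->S0 S3-b->S4 S4-a->S2 S4-b->S1

Let each state record the length of the longest suffix of the input read so far that is also a prefix of `baab`. S1 means the last symbol is `b`; S2 means the last 2 symbols are `ba`; S3 means the last 3 symbols are `baa`; S4 means the last 4 symbols are `baab`. Accept only at S4, where the string currently ends in `baab`.
With 5 states:
        a   b  
>  S0   S0  S1 
   S1   S2  S1 
   S2   S3  S1 
   S3   S0  S4 
 * S4   S2  S1 
(> = start, * = accepting)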